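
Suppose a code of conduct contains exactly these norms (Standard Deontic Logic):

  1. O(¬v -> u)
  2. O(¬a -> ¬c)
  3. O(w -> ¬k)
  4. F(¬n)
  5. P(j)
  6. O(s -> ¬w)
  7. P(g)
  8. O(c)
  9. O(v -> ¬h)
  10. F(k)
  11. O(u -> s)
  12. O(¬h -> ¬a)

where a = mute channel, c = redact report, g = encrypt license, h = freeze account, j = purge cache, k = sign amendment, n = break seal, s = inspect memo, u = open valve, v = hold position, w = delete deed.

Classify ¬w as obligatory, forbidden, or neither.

Premise 8 gives O(c).
The contrapositive of premise 2 (O(¬a -> ¬c)) is O(c -> a), and O(c) is already established, so O(a).
The contrapositive of premise 12 (O(¬h -> ¬a)) is O(a -> h), and O(a) is already established, so O(h).
The contrapositive of premise 9 (O(v -> ¬h)) is O(h -> ¬v), and O(h) is already established, so O(¬v).
From O(¬v) and premise 1, O(¬v -> u), we obtain O(u).
With premise 11, O(u -> s), the K-axiom yields O(s).
Premise 6 is O(s -> ¬w); since O(s), deontic closure gives O(¬w).
Premises 3, 4, 5, 7, 10 do not contribute to this derivation.
Hence ¬w is obligatory.

Obligatory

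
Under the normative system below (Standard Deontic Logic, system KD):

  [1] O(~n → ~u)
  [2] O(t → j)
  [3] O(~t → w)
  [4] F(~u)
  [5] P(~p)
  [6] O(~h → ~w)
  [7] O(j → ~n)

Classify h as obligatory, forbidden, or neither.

Obligatory

Premise 4, F(~u), is equivalent to O(u).
Premise 1 is O(~n → ~u); contrapositively O(u → n). Since O(u) holds, K gives O(n).
The contrapositive of premise 7 (O(j → ~n)) is O(n → ~j), and O(n) is already established, so O(~j).
The contrapositive of premise 2 (O(t → j)) is O(~j → ~t), and O(~j) is already established, so O(~t).
Premise 3 is O(~t → w); since O(~t), deontic closure gives O(w).
The contrapositive of premise 6 (O(~h → ~w)) is O(w → h), and O(w) is already established, so O(h).
Premise 5 does not contribute to this derivation.
Hence h is obligatory.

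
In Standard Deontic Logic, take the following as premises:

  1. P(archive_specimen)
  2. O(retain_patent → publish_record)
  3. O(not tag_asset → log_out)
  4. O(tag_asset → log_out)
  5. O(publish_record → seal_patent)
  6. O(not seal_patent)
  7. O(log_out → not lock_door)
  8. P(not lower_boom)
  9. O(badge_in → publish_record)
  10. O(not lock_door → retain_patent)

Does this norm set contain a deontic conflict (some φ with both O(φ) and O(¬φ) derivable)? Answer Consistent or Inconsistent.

By case analysis on tag_asset: premise 4 gives O(tag_asset → log_out) and premise 3 gives O(not tag_asset → log_out), so O(log_out) either way.
Applying K to premise 7 (O(log_out → not lock_door)) and O(log_out) yields O(not lock_door).
With premise 10, O(not lock_door → retain_patent), the K-axiom yields O(retain_patent).
Premise 2 is O(retain_patent → publish_record); since O(retain_patent), deontic closure gives O(publish_record).
With premise 5, O(publish_record → seal_patent), the K-axiom yields O(seal_patent).
Yet premise 6 states O(not seal_patent).
We now have both O(seal_patent) and O(not seal_patent) — seal_patent is simultaneously obligatory and forbidden, violating the D-axiom.

Inconsistent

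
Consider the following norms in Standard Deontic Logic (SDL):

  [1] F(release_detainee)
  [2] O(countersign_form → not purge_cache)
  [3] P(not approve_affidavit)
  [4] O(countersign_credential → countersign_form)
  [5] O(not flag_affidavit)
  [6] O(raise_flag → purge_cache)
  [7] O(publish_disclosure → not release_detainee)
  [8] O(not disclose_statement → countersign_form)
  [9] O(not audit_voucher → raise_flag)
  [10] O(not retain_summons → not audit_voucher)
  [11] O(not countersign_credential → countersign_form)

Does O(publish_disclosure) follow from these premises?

Premise 7 is O(publish_disclosure → not release_detainee); even if O(not release_detainee) held, inferring O(publish_disclosure) would be affirming the consequent — invalid.
No other premise forces O(publish_disclosure). An ideal world satisfying every premise can still have publish_disclosure false, so O(publish_disclosure) is not derivable.

No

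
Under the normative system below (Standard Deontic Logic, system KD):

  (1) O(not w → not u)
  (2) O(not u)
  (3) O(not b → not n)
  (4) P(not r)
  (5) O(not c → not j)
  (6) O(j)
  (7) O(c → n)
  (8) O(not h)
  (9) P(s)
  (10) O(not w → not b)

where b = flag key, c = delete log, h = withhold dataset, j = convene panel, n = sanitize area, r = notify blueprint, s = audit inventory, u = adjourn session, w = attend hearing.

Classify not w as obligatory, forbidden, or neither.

Premise 6 gives O(j).
The contrapositive of premise 5 (O(not c → not j)) is O(j → c), and O(j) is already established, so O(c).
Premise 7 is O(c → n); since O(c), deontic closure gives O(n).
The contrapositive of premise 3 (O(not b → not n)) is O(n → b), and O(n) is already established, so O(b).
Premise 10, O(not w → not b), contraposes to O(b → w); with O(b) we get O(w).
Premises 1, 2, 4, 8, 9 do not contribute to this derivation.
Thus O(w), which is F(not w): not w is forbidden.

Forbidden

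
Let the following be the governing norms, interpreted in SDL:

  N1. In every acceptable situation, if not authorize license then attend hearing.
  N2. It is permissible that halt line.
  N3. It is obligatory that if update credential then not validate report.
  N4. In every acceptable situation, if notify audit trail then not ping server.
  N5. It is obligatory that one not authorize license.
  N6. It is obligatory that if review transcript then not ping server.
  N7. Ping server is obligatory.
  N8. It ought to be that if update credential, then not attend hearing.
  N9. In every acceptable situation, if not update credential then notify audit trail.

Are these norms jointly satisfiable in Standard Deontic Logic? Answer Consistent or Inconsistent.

Inconsistent

Premise 5 states O(¬authorize_license) outright.
Applying K to premise 1 (O(¬authorize_license → attend_hearing)) and O(¬authorize_license) yields O(attend_hearing).
Premise 8, O(update_credential → ¬attend_hearing), contraposes to O(attend_hearing → ¬update_credential); with O(attend_hearing) we get O(¬update_credential).
From O(¬update_credential) and premise 9, O(¬update_credential → notify_audit_trail), we obtain O(notify_audit_trail).
Applying K to premise 4 (O(notify_audit_trail → ¬ping_server)) and O(notify_audit_trail) yields O(¬ping_server).
But premise 7 directly asserts O(ping_server).
We now have both O(¬ping_server) and O(ping_server) — ping_server is simultaneously obligatory and forbidden, violating the D-axiom.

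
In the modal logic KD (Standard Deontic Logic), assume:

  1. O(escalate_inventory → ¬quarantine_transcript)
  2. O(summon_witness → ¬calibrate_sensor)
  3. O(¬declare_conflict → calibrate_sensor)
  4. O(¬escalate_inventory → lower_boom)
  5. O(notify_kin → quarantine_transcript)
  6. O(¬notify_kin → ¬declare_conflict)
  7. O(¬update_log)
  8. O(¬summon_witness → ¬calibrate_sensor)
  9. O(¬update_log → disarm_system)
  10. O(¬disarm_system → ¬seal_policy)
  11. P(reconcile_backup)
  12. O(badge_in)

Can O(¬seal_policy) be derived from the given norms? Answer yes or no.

Premise 10 is O(¬disarm_system → ¬seal_policy), but O(¬disarm_system) is not derivable from the premises, so it does not yield O(¬seal_policy).
No other premise forces O(¬seal_policy). An ideal world satisfying every premise can still have ¬seal_policy false, so O(¬seal_policy) is not derivable.

No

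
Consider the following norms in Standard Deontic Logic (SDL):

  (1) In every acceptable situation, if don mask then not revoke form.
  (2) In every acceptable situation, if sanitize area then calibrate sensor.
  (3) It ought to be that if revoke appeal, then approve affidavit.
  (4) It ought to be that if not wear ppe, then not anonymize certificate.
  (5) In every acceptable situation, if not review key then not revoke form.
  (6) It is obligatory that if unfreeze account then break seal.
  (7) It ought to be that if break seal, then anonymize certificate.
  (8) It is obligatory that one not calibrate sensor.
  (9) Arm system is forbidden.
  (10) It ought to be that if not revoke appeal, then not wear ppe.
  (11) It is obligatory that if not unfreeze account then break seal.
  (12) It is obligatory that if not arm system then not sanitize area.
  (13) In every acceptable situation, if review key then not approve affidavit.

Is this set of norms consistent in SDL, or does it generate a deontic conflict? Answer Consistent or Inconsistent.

Consistent

Premise 2 is O(sanitize_area → calibrate_sensor), but O(sanitize_area) is not derivable from the premises, so it does not yield O(calibrate_sensor).
So O(calibrate_sensor) is not derivable, and the apparent clash with O(¬calibrate_sensor) does not arise.
A world satisfying every obligation exists (e.g. anonymize_certificate=true, approve_affidavit=true, arm_system=false, break_seal=true, calibrate_sensor=false, don_mask=false, review_key=false, revoke_appeal=true, revoke_form=false, sanitize_area=false, unfreeze_account=false, wear_ppe=true); no atom is both obligatory and forbidden, so the set is consistent.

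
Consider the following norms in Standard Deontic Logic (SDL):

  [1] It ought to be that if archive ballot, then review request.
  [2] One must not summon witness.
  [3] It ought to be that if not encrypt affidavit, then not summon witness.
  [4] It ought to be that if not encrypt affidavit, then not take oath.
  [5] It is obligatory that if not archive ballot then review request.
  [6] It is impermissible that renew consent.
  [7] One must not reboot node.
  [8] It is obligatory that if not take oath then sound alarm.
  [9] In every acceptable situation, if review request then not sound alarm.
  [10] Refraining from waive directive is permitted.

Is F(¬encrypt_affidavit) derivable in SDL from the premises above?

Yes

Premises 5 and 1 cover both cases: O(¬archive_ballot → review_request) and O(archive_ballot → review_request). Since ¬archive_ballot ∨ archive_ballot is a tautology, O(review_request) follows.
With premise 9, O(review_request → ¬sound_alarm), the K-axiom yields O(¬sound_alarm).
Premise 8 is O(¬take_oath → sound_alarm); contrapositively O(¬sound_alarm → take_oath). Since O(¬sound_alarm) holds, K gives O(take_oath).
Premise 4 is O(¬encrypt_affidavit → ¬take_oath); contrapositively O(take_oath → encrypt_affidavit). Since O(take_oath) holds, K gives O(encrypt_affidavit).
Premises 2, 3, 6, 7, 10 do not contribute to this derivation.
So O(encrypt_affidavit) holds, i.e. F(¬encrypt_affidavit). The claim follows.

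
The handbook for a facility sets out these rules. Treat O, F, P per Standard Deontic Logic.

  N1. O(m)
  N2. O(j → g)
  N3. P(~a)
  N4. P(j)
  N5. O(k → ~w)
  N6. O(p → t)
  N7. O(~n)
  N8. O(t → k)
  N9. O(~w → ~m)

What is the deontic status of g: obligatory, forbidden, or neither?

Premise 2 is O(j → g), but O(j) is not derivable from the premises (the permission P(j) asserts only ~O(~j), not O(j)), so it does not yield O(g).
No premise or chain of K-axiom applications forces O(g), and none forces O(~g). So g is neither obligatory nor forbidden under these norms.

Neither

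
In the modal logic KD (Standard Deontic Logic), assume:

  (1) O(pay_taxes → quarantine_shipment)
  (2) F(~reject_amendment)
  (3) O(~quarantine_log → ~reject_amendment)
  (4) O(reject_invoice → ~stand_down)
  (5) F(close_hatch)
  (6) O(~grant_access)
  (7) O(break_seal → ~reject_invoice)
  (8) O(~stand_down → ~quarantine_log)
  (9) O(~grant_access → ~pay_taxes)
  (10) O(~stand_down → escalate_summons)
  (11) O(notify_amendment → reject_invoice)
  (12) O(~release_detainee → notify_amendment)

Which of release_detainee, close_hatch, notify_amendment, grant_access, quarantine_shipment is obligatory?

release_detainee

F(~reject_amendment) at premise 2 means O(reject_amendment).
Premise 3, O(~quarantine_log → ~reject_amendment), contraposes to O(reject_amendment → quarantine_log); with O(reject_amendment) we get O(quarantine_log).
The contrapositive of premise 8 (O(~stand_down → ~quarantine_log)) is O(quarantine_log → stand_down), and O(quarantine_log) is already established, so O(stand_down).
Premise 4 is O(reject_invoice → ~stand_down); contrapositively O(stand_down → ~reject_invoice). Since O(stand_down) holds, K gives O(~reject_invoice).
Premise 11, O(notify_amendment → reject_invoice), contraposes to O(~reject_invoice → ~notify_amendment); with O(~reject_invoice) we get O(~notify_amendment).
Premise 12 is O(~release_detainee → notify_amendment); contrapositively O(~notify_amendment → release_detainee). Since O(~notify_amendment) holds, K gives O(release_detainee).
So O(release_detainee) holds — release_detainee is obligatory. None of the other listed options is made obligatory by any chain of premises.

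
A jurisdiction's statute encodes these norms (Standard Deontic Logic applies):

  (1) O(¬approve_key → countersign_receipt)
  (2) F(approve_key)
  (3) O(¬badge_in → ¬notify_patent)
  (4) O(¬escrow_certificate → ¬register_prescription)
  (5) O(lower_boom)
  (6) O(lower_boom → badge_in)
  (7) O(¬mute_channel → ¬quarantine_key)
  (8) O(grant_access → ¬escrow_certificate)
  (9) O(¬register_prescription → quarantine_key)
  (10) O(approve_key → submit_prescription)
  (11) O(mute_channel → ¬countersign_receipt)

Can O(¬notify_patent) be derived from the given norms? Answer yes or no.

Premise 3 is O(¬badge_in → ¬notify_patent), but O(¬badge_in) is not derivable from the premises, so it does not yield O(¬notify_patent).
No other premise forces O(¬notify_patent). An ideal world satisfying every premise can still have ¬notify_patent false, so O(¬notify_patent) is not derivable.

No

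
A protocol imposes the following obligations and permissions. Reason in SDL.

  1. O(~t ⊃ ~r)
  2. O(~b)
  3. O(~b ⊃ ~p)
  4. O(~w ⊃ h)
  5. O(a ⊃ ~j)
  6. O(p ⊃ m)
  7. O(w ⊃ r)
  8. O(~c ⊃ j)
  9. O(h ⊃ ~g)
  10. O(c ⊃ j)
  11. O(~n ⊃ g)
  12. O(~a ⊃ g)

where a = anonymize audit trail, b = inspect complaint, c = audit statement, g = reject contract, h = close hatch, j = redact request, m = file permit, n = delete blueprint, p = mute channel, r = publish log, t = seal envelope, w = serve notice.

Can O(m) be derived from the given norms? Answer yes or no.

No

Premise 6 is O(p ⊃ m), but O(p) is not derivable from the premises, so it does not yield O(m).
No other premise forces O(m). An ideal world satisfying every premise can still have m false, so O(m) is not derivable.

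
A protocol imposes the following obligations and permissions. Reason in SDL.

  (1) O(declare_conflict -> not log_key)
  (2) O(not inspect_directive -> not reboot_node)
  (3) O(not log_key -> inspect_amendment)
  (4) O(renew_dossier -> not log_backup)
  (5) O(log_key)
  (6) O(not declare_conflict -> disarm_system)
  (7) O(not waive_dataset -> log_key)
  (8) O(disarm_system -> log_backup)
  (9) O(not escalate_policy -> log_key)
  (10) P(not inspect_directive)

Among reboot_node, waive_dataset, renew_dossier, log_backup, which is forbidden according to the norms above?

renew_dossier

Premise 5 states O(log_key) outright.
The contrapositive of premise 1 (O(declare_conflict -> not log_key)) is O(log_key -> not declare_conflict), and O(log_key) is already established, so O(not declare_conflict).
With premise 6, O(not declare_conflict -> disarm_system), the K-axiom yields O(disarm_system).
Premise 8 is O(disarm_system -> log_backup); since O(disarm_system), deontic closure gives O(log_backup).
Premise 4, O(renew_dossier -> not log_backup), contraposes to O(log_backup -> not renew_dossier); with O(log_backup) we get O(not renew_dossier).
So O(not renew_dossier) holds, i.e. renew_dossier is forbidden. None of the other listed options is forbidden under the premises.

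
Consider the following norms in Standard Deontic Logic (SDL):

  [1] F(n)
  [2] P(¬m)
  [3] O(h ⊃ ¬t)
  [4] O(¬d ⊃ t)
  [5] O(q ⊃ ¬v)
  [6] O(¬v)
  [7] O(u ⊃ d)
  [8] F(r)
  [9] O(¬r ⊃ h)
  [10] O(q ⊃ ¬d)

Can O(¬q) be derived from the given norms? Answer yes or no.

F(r) at premise 8 means O(¬r).
With premise 9, O(¬r ⊃ h), the K-axiom yields O(h).
Premise 3 is O(h ⊃ ¬t); since O(h), deontic closure gives O(¬t).
Premise 4, O(¬d ⊃ t), contraposes to O(¬t ⊃ d); with O(¬t) we get O(d).
Premise 10, O(q ⊃ ¬d), contraposes to O(d ⊃ ¬q); with O(d) we get O(¬q).
Premises 1, 2, 5, 6, 7 do not contribute to this derivation.
So O(¬q) follows.

Yes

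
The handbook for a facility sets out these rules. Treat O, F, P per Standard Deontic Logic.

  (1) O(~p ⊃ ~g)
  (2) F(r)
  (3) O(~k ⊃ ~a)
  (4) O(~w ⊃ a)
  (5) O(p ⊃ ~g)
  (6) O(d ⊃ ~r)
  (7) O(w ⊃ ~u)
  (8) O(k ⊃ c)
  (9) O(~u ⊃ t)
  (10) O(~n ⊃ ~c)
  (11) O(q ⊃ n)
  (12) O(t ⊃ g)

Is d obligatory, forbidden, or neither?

Premise 6 is O(d ⊃ ~r); even if O(~r) held, inferring O(d) would be affirming the consequent — invalid.
No premise or chain of K-axiom applications forces O(d), and none forces O(~d). So d is neither obligatory nor forbidden under these norms.

Neither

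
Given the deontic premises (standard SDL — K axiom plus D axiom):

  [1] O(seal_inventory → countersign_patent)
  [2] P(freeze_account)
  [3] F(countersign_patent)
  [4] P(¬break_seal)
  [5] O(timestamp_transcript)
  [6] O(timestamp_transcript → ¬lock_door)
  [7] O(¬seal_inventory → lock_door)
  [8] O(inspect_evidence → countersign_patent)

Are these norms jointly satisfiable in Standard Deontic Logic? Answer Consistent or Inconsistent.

From premise 5 we have O(timestamp_transcript).
Premise 6 is O(timestamp_transcript → ¬lock_door); since O(timestamp_transcript), deontic closure gives O(¬lock_door).
The contrapositive of premise 7 (O(¬seal_inventory → lock_door)) is O(¬lock_door → seal_inventory), and O(¬lock_door) is already established, so O(seal_inventory).
From O(seal_inventory) and premise 1, O(seal_inventory → countersign_patent), we obtain O(countersign_patent).
Yet premise 3 is F(countersign_patent), i.e. O(¬countersign_patent).
We now have both O(countersign_patent) and O(¬countersign_patent) — countersign_patent is simultaneously obligatory and forbidden, violating the D-axiom.

Inconsistent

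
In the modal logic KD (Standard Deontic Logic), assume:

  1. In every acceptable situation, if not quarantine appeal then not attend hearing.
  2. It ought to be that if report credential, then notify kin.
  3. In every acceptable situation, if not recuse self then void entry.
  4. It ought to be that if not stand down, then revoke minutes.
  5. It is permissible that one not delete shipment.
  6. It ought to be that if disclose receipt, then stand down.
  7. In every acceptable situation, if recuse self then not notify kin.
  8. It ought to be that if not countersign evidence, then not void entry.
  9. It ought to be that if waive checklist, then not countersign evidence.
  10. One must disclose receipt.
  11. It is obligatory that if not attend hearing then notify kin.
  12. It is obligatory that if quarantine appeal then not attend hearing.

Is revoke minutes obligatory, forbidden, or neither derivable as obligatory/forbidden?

Neither

Premise 4 is O(¬stand_down → revoke_minutes), but O(¬stand_down) is not derivable from the premises, so it does not yield O(revoke_minutes).
No premise or chain of K-axiom applications forces O(revoke_minutes), and none forces O(¬revoke_minutes). So revoke_minutes is neither obligatory nor forbidden under these norms.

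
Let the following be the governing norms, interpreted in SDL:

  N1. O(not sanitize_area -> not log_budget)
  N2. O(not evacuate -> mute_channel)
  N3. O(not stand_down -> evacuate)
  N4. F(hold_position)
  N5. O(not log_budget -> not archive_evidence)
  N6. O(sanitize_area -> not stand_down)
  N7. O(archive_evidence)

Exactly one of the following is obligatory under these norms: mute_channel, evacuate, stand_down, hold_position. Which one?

evacuate

From premise 7 we have O(archive_evidence).
Premise 5, O(not log_budget -> not archive_evidence), contraposes to O(archive_evidence -> log_budget); with O(archive_evidence) we get O(log_budget).
Premise 1, O(not sanitize_area -> not log_budget), contraposes to O(log_budget -> sanitize_area); with O(log_budget) we get O(sanitize_area).
Applying K to premise 6 (O(sanitize_area -> not stand_down)) and O(sanitize_area) yields O(not stand_down).
Premise 3 is O(not stand_down -> evacuate); since O(not stand_down), deontic closure gives O(evacuate).
So O(evacuate) holds — evacuate is obligatory. None of the other listed options is made obligatory by any chain of premises.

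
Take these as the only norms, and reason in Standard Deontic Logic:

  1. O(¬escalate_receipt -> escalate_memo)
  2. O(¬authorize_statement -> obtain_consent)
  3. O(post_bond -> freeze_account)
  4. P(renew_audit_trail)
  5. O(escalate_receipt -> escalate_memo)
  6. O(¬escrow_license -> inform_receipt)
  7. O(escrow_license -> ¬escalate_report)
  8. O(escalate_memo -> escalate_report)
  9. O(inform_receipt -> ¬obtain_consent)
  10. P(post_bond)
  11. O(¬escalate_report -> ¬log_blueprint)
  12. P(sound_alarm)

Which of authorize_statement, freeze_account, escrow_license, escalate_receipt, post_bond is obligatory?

Premises 5 and 1 cover both cases: O(escalate_receipt -> escalate_memo) and O(¬escalate_receipt -> escalate_memo). Since escalate_receipt ∨ ¬escalate_receipt is a tautology, O(escalate_memo) follows.
Applying K to premise 8 (O(escalate_memo -> escalate_report)) and O(escalate_memo) yields O(escalate_report).
The contrapositive of premise 7 (O(escrow_license -> ¬escalate_report)) is O(escalate_report -> ¬escrow_license), and O(escalate_report) is already established, so O(¬escrow_license).
From O(¬escrow_license) and premise 6, O(¬escrow_license -> inform_receipt), we obtain O(inform_receipt).
Applying K to premise 9 (O(inform_receipt -> ¬obtain_consent)) and O(inform_receipt) yields O(¬obtain_consent).
Premise 2 is O(¬authorize_statement -> obtain_consent); contrapositively O(¬obtain_consent -> authorize_statement). Since O(¬obtain_consent) holds, K gives O(authorize_statement).
So O(authorize_statement) holds — authorize_statement is obligatory. None of the other listed options is made obligatory by any chain of premises.

authorize_statement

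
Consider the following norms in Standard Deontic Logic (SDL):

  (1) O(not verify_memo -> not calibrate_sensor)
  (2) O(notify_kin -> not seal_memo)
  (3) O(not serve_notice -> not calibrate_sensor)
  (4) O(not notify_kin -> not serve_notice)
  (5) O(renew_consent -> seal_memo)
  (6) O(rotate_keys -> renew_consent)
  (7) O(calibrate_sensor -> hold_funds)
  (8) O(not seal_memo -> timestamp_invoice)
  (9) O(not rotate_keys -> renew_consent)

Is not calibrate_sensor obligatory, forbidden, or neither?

Premises 6 and 9 cover both cases: O(rotate_keys -> renew_consent) and O(not rotate_keys -> renew_consent). Since rotate_keys ∨ not rotate_keys is a tautology, O(renew_consent) follows.
Premise 5 is O(renew_consent -> seal_memo); since O(renew_consent), deontic closure gives O(seal_memo).
Premise 2 is O(notify_kin -> not seal_memo); contrapositively O(seal_memo -> not notify_kin). Since O(seal_memo) holds, K gives O(not notify_kin).
Premise 4 is O(not notify_kin -> not serve_notice); since O(not notify_kin), deontic closure gives O(not serve_notice).
With premise 3, O(not serve_notice -> not calibrate_sensor), the K-axiom yields O(not calibrate_sensor).
Premises 1, 7, 8 do not contribute to this derivation.
Hence not calibrate_sensor is obligatory.

Obligatory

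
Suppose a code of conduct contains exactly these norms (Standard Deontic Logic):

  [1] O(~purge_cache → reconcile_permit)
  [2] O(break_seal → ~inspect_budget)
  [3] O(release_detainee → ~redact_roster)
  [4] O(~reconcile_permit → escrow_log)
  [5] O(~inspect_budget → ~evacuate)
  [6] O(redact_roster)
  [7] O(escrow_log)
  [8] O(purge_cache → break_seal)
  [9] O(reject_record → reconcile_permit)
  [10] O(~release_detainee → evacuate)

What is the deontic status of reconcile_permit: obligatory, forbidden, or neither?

Premise 6 gives O(redact_roster).
Premise 3, O(release_detainee → ~redact_roster), contraposes to O(redact_roster → ~release_detainee); with O(redact_roster) we get O(~release_detainee).
With premise 10, O(~release_detainee → evacuate), the K-axiom yields O(evacuate).
Premise 5, O(~inspect_budget → ~evacuate), contraposes to O(evacuate → inspect_budget); with O(evacuate) we get O(inspect_budget).
The contrapositive of premise 2 (O(break_seal → ~inspect_budget)) is O(inspect_budget → ~break_seal), and O(inspect_budget) is already established, so O(~break_seal).
The contrapositive of premise 8 (O(purge_cache → break_seal)) is O(~break_seal → ~purge_cache), and O(~break_seal) is already established, so O(~purge_cache).
Premise 1 is O(~purge_cache → reconcile_permit); since O(~purge_cache), deontic closure gives O(reconcile_permit).
Premises 4, 7, 9 do not contribute to this derivation.
Hence reconcile_permit is obligatory.

Obligatory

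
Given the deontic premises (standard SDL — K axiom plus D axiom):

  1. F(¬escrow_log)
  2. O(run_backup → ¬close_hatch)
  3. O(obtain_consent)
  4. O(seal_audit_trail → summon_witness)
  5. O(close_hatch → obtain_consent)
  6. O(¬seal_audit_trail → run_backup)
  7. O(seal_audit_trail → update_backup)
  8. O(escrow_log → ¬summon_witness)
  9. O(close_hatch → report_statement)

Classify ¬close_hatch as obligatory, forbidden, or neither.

Obligatory

Premise 1, F(¬escrow_log), is equivalent to O(escrow_log).
With premise 8, O(escrow_log → ¬summon_witness), the K-axiom yields O(¬summon_witness).
Premise 4, O(seal_audit_trail → summon_witness), contraposes to O(¬summon_witness → ¬seal_audit_trail); with O(¬summon_witness) we get O(¬seal_audit_trail).
From O(¬seal_audit_trail) and premise 6, O(¬seal_audit_trail → run_backup), we obtain O(run_backup).
Premise 2 is O(run_backup → ¬close_hatch); since O(run_backup), deontic closure gives O(¬close_hatch).
Premises 3, 5, 7, 9 do not contribute to this derivation.
Hence ¬close_hatch is obligatory.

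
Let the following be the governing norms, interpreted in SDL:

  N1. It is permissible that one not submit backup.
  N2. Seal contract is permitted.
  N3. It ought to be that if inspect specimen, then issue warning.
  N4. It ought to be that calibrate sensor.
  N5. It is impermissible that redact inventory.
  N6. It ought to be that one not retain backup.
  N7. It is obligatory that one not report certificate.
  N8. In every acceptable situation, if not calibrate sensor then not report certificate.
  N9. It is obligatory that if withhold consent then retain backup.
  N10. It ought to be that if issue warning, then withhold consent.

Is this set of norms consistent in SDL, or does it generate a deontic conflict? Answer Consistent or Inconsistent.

Consistent

Premise 8 is O(¬calibrate_sensor → ¬report_certificate); even if O(¬report_certificate) held, inferring O(¬calibrate_sensor) would be affirming the consequent — invalid.
So O(¬calibrate_sensor) is not derivable, and the apparent clash with O(calibrate_sensor) does not arise.
A world satisfying every obligation exists (e.g. calibrate_sensor=true, inspect_specimen=false, issue_warning=false, redact_inventory=false, report_certificate=false, retain_backup=false, seal_contract=false, submit_backup=false, withhold_consent=false); no atom is both obligatory and forbidden, so the set is consistent.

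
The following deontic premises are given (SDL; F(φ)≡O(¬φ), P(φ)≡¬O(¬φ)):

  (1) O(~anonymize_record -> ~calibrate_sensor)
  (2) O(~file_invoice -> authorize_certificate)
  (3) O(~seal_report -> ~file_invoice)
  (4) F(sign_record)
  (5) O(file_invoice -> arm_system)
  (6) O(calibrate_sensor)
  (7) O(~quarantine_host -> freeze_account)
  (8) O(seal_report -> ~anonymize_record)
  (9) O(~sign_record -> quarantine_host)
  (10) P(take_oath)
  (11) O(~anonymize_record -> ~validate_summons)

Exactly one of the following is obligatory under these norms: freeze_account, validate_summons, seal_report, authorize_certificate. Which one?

authorize_certificate

From premise 6 we have O(calibrate_sensor).
Premise 1 is O(~anonymize_record -> ~calibrate_sensor); contrapositively O(calibrate_sensor -> anonymize_record). Since O(calibrate_sensor) holds, K gives O(anonymize_record).
Premise 8, O(seal_report -> ~anonymize_record), contraposes to O(anonymize_record -> ~seal_report); with O(anonymize_record) we get O(~seal_report).
Premise 3 is O(~seal_report -> ~file_invoice); since O(~seal_report), deontic closure gives O(~file_invoice).
From O(~file_invoice) and premise 2, O(~file_invoice -> authorize_certificate), we obtain O(authorize_certificate).
So O(authorize_certificate) holds — authorize_certificate is obligatory. None of the other listed options is made obligatory by any chain of premises.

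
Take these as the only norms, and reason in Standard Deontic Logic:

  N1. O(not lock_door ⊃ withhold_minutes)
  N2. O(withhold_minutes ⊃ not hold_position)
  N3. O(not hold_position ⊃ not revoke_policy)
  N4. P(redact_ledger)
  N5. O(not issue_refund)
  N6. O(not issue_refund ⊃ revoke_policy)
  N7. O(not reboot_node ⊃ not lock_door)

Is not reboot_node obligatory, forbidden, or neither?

Forbidden

Premise 5 states O(not issue_refund) outright.
Applying K to premise 6 (O(not issue_refund ⊃ revoke_policy)) and O(not issue_refund) yields O(revoke_policy).
Premise 3, O(not hold_position ⊃ not revoke_policy), contraposes to O(revoke_policy ⊃ hold_position); with O(revoke_policy) we get O(hold_position).
Premise 2 is O(withhold_minutes ⊃ not hold_position); contrapositively O(hold_position ⊃ not withhold_minutes). Since O(hold_position) holds, K gives O(not withhold_minutes).
Premise 1, O(not lock_door ⊃ withhold_minutes), contraposes to O(not withhold_minutes ⊃ lock_door); with O(not withhold_minutes) we get O(lock_door).
Premise 7 is O(not reboot_node ⊃ not lock_door); contrapositively O(lock_door ⊃ reboot_node). Since O(lock_door) holds, K gives O(reboot_node).
Premise 4 does not contribute to this derivation.
Thus O(reboot_node), which is F(not reboot_node): not reboot_node is forbidden.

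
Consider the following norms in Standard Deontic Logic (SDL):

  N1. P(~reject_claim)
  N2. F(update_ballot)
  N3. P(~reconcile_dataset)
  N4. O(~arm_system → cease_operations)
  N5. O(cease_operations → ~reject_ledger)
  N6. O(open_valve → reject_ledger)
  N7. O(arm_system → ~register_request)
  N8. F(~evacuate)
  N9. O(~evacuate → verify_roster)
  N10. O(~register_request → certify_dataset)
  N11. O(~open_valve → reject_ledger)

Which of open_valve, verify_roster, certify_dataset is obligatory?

Premises 11 and 6 are O(~open_valve → reject_ledger) and O(open_valve → reject_ledger); every ideal world satisfies ~open_valve or open_valve, so in either case reject_ledger holds — hence O(reject_ledger).
Premise 5 is O(cease_operations → ~reject_ledger); contrapositively O(reject_ledger → ~cease_operations). Since O(reject_ledger) holds, K gives O(~cease_operations).
The contrapositive of premise 4 (O(~arm_system → cease_operations)) is O(~cease_operations → arm_system), and O(~cease_operations) is already established, so O(arm_system).
Applying K to premise 7 (O(arm_system → ~register_request)) and O(arm_system) yields O(~register_request).
Applying K to premise 10 (O(~register_request → certify_dataset)) and O(~register_request) yields O(certify_dataset).
So O(certify_dataset) holds — certify_dataset is obligatory. None of the other listed options is made obligatory by any chain of premises.

certify_dataset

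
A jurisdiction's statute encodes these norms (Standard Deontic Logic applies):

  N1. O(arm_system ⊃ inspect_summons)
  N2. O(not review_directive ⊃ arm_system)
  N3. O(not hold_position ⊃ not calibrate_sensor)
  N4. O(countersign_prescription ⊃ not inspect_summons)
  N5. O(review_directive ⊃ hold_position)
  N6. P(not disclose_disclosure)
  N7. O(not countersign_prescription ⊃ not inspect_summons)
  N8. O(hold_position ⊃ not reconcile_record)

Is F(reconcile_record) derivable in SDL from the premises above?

Premises 4 and 7 cover both cases: O(countersign_prescription ⊃ not inspect_summons) and O(not countersign_prescription ⊃ not inspect_summons). Since countersign_prescription ∨ not countersign_prescription is a tautology, O(not inspect_summons) follows.
Premise 1, O(arm_system ⊃ inspect_summons), contraposes to O(not inspect_summons ⊃ not arm_system); with O(not inspect_summons) we get O(not arm_system).
Premise 2, O(not review_directive ⊃ arm_system), contraposes to O(not arm_system ⊃ review_directive); with O(not arm_system) we get O(review_directive).
Premise 5 is O(review_directive ⊃ hold_position); since O(review_directive), deontic closure gives O(hold_position).
From O(hold_position) and premise 8, O(hold_position ⊃ not reconcile_record), we obtain O(not reconcile_record).
Premises 3, 6 do not contribute to this derivation.
So O(not reconcile_record) holds, i.e. F(reconcile_record). The claim follows.

Yes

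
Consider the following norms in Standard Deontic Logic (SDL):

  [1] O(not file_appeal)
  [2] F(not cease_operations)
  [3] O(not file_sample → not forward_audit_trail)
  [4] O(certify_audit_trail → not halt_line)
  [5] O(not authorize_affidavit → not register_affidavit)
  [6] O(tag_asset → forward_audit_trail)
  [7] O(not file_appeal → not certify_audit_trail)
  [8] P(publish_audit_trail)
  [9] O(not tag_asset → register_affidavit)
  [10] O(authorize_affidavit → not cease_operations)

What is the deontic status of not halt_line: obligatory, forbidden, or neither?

Neither

Premise 4 is O(certify_audit_trail → not halt_line), but O(certify_audit_trail) is not derivable from the premises, so it does not yield O(not halt_line).
No premise or chain of K-axiom applications forces O(not halt_line), and none forces O(halt_line). So not halt_line is neither obligatory nor forbidden under these norms.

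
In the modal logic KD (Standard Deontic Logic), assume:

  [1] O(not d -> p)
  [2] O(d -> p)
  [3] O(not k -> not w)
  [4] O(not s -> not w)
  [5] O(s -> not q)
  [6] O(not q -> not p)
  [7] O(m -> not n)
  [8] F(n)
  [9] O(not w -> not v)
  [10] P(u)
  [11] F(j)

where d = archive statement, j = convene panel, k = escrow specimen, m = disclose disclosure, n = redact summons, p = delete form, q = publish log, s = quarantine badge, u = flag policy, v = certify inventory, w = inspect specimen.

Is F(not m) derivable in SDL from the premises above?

Premise 7 is O(m -> not n); even if O(not n) held, inferring O(m) would be affirming the consequent — invalid.
No other premise forces O(m). An ideal world satisfying every premise can still have not m true, so F(not m) is not derivable.

No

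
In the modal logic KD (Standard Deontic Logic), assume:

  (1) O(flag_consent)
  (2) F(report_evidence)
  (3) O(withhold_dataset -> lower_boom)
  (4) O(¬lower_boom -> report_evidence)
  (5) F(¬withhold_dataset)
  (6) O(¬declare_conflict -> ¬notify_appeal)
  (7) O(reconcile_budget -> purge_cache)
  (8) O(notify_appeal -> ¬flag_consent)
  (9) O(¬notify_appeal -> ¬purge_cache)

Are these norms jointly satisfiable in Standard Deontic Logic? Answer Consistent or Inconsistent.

Premise 4 is O(¬lower_boom -> report_evidence), but O(¬lower_boom) is not derivable from the premises, so it does not yield O(report_evidence).
So O(report_evidence) is not derivable, and the apparent clash with O(¬report_evidence) does not arise.
A world satisfying every obligation exists (e.g. declare_conflict=false, flag_consent=true, lower_boom=true, notify_appeal=false, purge_cache=false, reconcile_budget=false, report_evidence=false, withhold_dataset=true); no atom is both obligatory and forbidden, so the set is consistent.

Consistent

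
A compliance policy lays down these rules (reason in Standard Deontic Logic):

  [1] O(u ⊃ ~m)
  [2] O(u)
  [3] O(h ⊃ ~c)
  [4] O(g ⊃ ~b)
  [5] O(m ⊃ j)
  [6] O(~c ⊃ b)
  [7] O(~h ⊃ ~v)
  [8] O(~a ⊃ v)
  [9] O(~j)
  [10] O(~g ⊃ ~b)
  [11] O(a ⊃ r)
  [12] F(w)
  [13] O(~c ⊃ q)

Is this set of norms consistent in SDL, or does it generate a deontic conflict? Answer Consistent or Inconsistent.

Premise 5 is O(m ⊃ j), but O(m) is not derivable from the premises, so it does not yield O(j).
So O(j) is not derivable, and the apparent clash with O(~j) does not arise.
A world satisfying every obligation exists (e.g. a=true, b=false, c=true, g=false, h=false, j=false, m=false, q=false, r=true, u=true, v=false, w=false); no atom is both obligatory and forbidden, so the set is consistent.

Consistent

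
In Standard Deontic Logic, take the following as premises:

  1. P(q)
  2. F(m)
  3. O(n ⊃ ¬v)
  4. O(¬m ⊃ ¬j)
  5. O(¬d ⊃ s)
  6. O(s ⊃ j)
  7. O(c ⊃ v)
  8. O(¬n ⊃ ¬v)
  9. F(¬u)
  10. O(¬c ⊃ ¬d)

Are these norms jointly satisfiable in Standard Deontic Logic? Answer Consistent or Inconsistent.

Inconsistent

By case analysis on n: premise 3 gives O(n ⊃ ¬v) and premise 8 gives O(¬n ⊃ ¬v), so O(¬v) either way.
Premise 7, O(c ⊃ v), contraposes to O(¬v ⊃ ¬c); with O(¬v) we get O(¬c).
Premise 10 is O(¬c ⊃ ¬d); since O(¬c), deontic closure gives O(¬d).
Premise 5 is O(¬d ⊃ s); since O(¬d), deontic closure gives O(s).
Premise 6 is O(s ⊃ j); since O(s), deontic closure gives O(j).
The contrapositive of premise 4 (O(¬m ⊃ ¬j)) is O(j ⊃ m), and O(j) is already established, so O(m).
However, F(m) at premise 2 amounts to O(¬m).
We now have both O(m) and O(¬m) — m is simultaneously obligatory and forbidden, violating the D-axiom.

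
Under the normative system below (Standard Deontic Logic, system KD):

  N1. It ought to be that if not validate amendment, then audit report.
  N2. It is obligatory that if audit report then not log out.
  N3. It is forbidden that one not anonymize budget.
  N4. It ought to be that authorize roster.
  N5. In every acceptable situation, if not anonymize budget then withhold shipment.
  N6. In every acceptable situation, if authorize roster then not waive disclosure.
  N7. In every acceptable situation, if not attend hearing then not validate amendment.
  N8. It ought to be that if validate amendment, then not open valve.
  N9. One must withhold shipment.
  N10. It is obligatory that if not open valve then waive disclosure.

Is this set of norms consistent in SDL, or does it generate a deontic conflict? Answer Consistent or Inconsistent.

Consistent

Premise 5 is O(¬anonymize_budget → withhold_shipment); even if O(withhold_shipment) held, inferring O(¬anonymize_budget) would be affirming the consequent — invalid.
So O(¬anonymize_budget) is not derivable, and the apparent clash with O(anonymize_budget) does not arise.
A world satisfying every obligation exists (e.g. anonymize_budget=true, attend_hearing=false, audit_report=true, authorize_roster=true, log_out=false, open_valve=true, validate_amendment=false, waive_disclosure=false, withhold_shipment=true); no atom is both obligatory and forbidden, so the set is consistent.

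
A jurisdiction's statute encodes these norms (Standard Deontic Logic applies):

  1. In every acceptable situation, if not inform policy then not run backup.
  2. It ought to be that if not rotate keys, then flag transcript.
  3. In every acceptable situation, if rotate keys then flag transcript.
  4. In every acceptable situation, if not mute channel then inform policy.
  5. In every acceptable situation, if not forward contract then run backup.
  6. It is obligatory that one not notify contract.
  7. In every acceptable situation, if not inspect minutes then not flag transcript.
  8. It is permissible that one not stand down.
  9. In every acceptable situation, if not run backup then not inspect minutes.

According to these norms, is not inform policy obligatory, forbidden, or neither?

Premises 3 and 2 are O(rotate_keys → flag_transcript) and O(¬rotate_keys → flag_transcript); every ideal world satisfies rotate_keys or ¬rotate_keys, so in either case flag_transcript holds — hence O(flag_transcript).
The contrapositive of premise 7 (O(¬inspect_minutes → ¬flag_transcript)) is O(flag_transcript → inspect_minutes), and O(flag_transcript) is already established, so O(inspect_minutes).
Premise 9, O(¬run_backup → ¬inspect_minutes), contraposes to O(inspect_minutes → run_backup); with O(inspect_minutes) we get O(run_backup).
Premise 1 is O(¬inform_policy → ¬run_backup); contrapositively O(run_backup → inform_policy). Since O(run_backup) holds, K gives O(inform_policy).
Premises 4, 5, 6, 8 do not contribute to this derivation.
Thus O(inform_policy), which is F(¬inform_policy): ¬inform_policy is forbidden.

Forbidden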